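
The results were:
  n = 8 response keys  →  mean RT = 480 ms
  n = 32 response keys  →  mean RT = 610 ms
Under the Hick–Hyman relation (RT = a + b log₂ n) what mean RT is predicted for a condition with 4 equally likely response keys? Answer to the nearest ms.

415 ms

RT is linear in log₂ n, so two points fix the line:
  b = (610 − 480) / (log₂ 32 − log₂ 8) = 130 / (5 − 3) = 65 ms/bit
  a = 480 − 65 × 3 = 285 ms
Then RT(4) = 285 + 65 × log₂ 4 = 285 + 65 × 2 ≈ 415.000 ms.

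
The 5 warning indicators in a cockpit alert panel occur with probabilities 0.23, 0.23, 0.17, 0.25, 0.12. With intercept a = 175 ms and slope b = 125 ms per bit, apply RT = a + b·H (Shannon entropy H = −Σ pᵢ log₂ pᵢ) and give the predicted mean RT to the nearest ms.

460 ms

Entropy contributions −pᵢ log₂ pᵢ: 0.4877, 0.4877, 0.4346, 0.5000, 0.3671; sum H = 2.2770 bits.
RT = a + bH = 175 + 125·2.2770 = 459.62 ms.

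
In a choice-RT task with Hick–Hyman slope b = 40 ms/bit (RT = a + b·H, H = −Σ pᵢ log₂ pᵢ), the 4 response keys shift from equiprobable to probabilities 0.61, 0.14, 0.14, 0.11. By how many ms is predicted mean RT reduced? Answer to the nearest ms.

17 ms

Equiprobable entropy H₀ = log₂ 4 = 2.0000 bits.
Skewed entropy H = −Σ pᵢ log₂ pᵢ = 1.5795 bits.
ΔRT = b·(H₀ − H) = 40 × 0.4205 = 16.82 ms.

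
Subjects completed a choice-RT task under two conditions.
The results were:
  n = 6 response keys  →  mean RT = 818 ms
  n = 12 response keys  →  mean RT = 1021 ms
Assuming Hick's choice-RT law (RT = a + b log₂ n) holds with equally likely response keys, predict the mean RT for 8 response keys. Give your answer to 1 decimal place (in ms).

902.3 ms

Solve the two-equation system in a and b:
  b = (1021 − 818) / (log₂ 12 − log₂ 6) = 203 / (3.5850 − 2.5850) = 203.000 ms/bit
  a = 818 − 203.000 × 2.5850 = 293.253 ms
Then RT(8) = 293.253 + 203.000 × log₂ 8 = 293.253 + 203.000 × 3 ≈ 902.253 ms.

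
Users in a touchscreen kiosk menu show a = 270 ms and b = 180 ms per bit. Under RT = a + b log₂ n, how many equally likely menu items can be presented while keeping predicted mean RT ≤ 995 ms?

180·log₂ n ≤ 995 − 270 = 725, giving log₂ n ≤ 4.0278 and n ≤ 16.311. The largest whole number is 16.

16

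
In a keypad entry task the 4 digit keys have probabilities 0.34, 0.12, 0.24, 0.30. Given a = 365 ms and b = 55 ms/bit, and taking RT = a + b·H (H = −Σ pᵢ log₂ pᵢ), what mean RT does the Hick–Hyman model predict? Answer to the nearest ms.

470 ms

H = 0.34·log₂(1/0.34) + 0.12·log₂(1/0.12) + 0.24·log₂(1/0.24) + 0.30·log₂(1/0.30) = 1.9115 bits.
RT = 365 + 55 × 1.9115 = 470.13 ms.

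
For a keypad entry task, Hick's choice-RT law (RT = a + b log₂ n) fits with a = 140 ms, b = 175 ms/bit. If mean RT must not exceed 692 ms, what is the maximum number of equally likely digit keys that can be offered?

Information budget: (692 − 140)/175 = 3.1543 bits, so n ≤ 2^3.1543 = 8.903 → at most 8.

8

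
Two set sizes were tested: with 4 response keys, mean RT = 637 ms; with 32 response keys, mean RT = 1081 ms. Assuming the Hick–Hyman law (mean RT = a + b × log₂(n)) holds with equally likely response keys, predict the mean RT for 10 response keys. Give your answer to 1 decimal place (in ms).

Fit slope and intercept:
  b = (1081 − 637) / (log₂ 32 − log₂ 4) = 444 / (5 − 2) = 148.000 ms/bit
  a = 637 − 148.000 × 2 = 341.000 ms
Then RT(10) = 341.000 + 148.000 × log₂ 10 = 341.000 + 148.000 × 3.3219 ≈ 832.645 ms.

832.6 ms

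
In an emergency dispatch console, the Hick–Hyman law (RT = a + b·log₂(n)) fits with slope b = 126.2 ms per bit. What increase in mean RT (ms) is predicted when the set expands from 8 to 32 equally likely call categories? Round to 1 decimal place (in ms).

Only the slope matters, since a is common to both: ΔRT = b·log₂(n₂/n₁).
log₂(32) − log₂(8) = log₂(32/8) = log₂(4) = 2.
ΔRT = 126.2 × 2.0000 = 252.400 ms.

252.4 ms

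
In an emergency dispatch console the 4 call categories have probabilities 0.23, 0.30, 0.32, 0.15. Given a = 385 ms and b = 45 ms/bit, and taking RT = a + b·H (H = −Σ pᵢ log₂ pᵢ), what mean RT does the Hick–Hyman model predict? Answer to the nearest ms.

Entropy contributions −pᵢ log₂ pᵢ: 0.4877, 0.5211, 0.5260, 0.4105; sum H = 1.9453 bits.
RT = a + bH = 385 + 45·1.9453 = 472.54 ms.

473 ms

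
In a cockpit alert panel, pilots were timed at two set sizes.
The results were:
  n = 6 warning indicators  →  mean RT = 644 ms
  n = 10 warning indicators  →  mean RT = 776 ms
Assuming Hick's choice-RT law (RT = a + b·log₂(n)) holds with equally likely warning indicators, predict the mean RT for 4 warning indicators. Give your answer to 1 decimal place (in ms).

539.2 ms

With log₂ n on the abscissa the relation is linear; from the two conditions:
  b = (776 − 644) / (log₂ 10 − log₂ 6) = 132 / (3.3219 − 2.5850) = 179.113 ms/bit
  a = 644 − 179.113 × 2.5850 = 181.000 ms
Then RT(4) = 181.000 + 179.113 × log₂ 4 = 181.000 + 179.113 × 2 ≈ 539.226 ms.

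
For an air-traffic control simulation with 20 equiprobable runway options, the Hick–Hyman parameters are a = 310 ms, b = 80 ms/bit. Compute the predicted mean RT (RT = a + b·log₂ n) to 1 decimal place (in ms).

655.8 ms

log₂(20) = 4.3219 bits, so RT = 310 + 80 × 4.3219 ≈ 655.754 ms.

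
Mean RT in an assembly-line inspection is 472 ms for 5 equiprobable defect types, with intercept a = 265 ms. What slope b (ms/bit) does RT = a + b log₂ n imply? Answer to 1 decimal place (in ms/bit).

89.2 ms/bit

5 alternatives carry log₂ 5 = 2.3219 bits; the choice cost is 472 − 265 = 207 ms, so b = 207/2.3219 = 89.150 ms/bit.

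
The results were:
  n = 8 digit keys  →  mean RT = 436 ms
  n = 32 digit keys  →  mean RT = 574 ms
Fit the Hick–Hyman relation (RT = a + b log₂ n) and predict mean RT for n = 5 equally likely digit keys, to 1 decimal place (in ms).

With log₂ n on the abscissa the relation is linear; from the two conditions:
  b = (574 − 436) / (log₂ 32 − log₂ 8) = 138 / (5 − 3) = 69.000 ms/bit
  a = 436 − 69.000 × 3 = 229.000 ms
Then RT(5) = 229.000 + 69.000 × log₂ 5 = 229.000 + 69.000 × 2.3219 ≈ 389.213 ms.

389.2 ms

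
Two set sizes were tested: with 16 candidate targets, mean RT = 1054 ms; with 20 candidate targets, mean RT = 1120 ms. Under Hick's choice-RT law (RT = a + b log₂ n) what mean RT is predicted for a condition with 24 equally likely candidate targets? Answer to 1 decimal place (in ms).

1173.9 ms

With log₂ n on the abscissa the relation is linear; from the two conditions:
  b = (1120 − 1054) / (log₂ 20 − log₂ 16) = 66 / (4.3219 − 4) = 205.015 ms/bit
  a = 1054 − 205.015 × 4 = 233.941 ms
Then RT(24) = 233.941 + 205.015 × log₂ 24 = 233.941 + 205.015 × 4.5850 ≈ 1173.926 ms.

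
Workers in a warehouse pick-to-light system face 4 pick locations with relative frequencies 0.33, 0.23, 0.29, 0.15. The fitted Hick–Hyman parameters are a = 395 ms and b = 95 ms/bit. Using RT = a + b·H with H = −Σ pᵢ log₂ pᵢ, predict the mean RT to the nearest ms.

H = 0.33·log₂(1/0.33) + 0.23·log₂(1/0.23) + 0.29·log₂(1/0.29) + 0.15·log₂(1/0.15) = 1.9439 bits.
RT = 395 + 95 × 1.9439 = 579.67 ms.

580 ms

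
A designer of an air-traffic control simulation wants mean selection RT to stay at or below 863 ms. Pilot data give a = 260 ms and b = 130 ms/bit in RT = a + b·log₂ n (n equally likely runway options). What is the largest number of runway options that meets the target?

Set 260 + 130·log₂ n ≤ 863 → log₂ n ≤ (863 − 260)/130 = 4.6385.
So n ≤ 2^4.6385 = 24.907; the largest integer n is 24.

24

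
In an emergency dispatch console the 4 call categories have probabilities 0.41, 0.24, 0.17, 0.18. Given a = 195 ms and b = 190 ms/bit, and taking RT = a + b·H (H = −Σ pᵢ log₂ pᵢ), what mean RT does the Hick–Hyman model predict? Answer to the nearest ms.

Entropy contributions −pᵢ log₂ pᵢ: 0.5274, 0.4941, 0.4346, 0.4453; sum H = 1.9014 bits.
RT = a + bH = 195 + 190·1.9014 = 556.27 ms.

556 ms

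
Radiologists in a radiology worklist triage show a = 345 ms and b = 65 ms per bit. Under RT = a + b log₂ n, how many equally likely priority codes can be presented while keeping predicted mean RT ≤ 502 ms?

5

65·log₂ n ≤ 502 − 345 = 157, giving log₂ n ≤ 2.4154 and n ≤ 5.335. The largest whole number is 5.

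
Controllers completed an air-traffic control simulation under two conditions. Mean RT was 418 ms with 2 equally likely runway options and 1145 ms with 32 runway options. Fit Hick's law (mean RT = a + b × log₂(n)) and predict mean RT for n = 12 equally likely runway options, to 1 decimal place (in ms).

887.8 ms

With log₂ n on the abscissa the relation is linear; from the two conditions:
  b = (1145 − 418) / (log₂ 32 − log₂ 2) = 727 / (5 − 1) = 181.750 ms/bit
  a = 418 − 181.750 × 1 = 236.250 ms
Then RT(12) = 236.250 + 181.750 × log₂ 12 = 236.250 + 181.750 × 3.5850 ≈ 887.817 ms.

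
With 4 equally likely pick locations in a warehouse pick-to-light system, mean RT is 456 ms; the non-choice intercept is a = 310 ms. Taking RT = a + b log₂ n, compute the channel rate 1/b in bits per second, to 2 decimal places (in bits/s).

13.70 bits/s

Choice component = 456 − 310 = 146 ms over log₂(4) = 2 bits.
b = 146 / 2 = 73.000 ms/bit, so 1/b = 13.699 bits/s.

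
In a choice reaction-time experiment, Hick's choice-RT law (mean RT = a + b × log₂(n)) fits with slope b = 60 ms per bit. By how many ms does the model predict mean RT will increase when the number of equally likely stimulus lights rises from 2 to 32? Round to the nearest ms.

240 ms

ΔRT = (a + b log₂ n₂) − (a + b log₂ n₁) = b·(log₂ n₂ − log₂ n₁).
log₂(32) − log₂(2) = log₂(32/2) = log₂(16) = 4.
ΔRT = 60 × 4.0000 = 240.000 ms.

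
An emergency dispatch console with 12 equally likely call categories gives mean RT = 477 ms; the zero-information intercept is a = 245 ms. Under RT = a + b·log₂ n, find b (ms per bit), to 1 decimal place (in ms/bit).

log₂(12) = 3.5850 bits.
b = (RT − a)/log₂ n = (477 − 245) / 3.5850 = 64.715 ms/bit.

64.7 ms/bit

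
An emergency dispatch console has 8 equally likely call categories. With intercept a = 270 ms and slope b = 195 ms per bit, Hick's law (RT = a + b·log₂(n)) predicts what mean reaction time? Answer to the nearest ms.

855 ms

log₂(8) = 3 bits, so RT = 270 + 195 × 3 ≈ 855.000 ms.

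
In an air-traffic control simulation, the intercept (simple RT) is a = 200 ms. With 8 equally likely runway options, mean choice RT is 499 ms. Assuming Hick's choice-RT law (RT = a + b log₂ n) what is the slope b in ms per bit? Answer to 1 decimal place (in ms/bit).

99.7 ms/bit

8 alternatives carry log₂ 8 = 3 bits; the choice cost is 499 − 200 = 299 ms, so b = 299/3 = 99.667 ms/bit.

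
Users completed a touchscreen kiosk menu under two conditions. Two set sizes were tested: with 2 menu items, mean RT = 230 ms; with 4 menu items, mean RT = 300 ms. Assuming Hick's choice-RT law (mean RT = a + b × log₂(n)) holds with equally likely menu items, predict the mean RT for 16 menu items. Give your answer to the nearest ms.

With log₂ n on the abscissa the relation is linear; from the two conditions:
  b = (300 − 230) / (log₂ 4 − log₂ 2) = 70 / (2 − 1) = 70 ms/bit
  a = 230 − 70 × 1 = 160 ms
Then RT(16) = 160 + 70 × log₂ 16 = 160 + 70 × 4 ≈ 440.000 ms.

440 ms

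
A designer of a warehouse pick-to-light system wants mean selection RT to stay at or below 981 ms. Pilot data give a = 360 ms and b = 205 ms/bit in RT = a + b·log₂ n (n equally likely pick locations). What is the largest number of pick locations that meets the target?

8

Set 360 + 205·log₂ n ≤ 981 → log₂ n ≤ (981 − 360)/205 = 3.0293.
So n ≤ 2^3.0293 = 8.164; the largest integer n is 8.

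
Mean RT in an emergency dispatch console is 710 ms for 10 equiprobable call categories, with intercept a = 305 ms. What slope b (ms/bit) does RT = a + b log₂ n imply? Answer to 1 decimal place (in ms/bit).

121.9 ms/bit

log₂(10) = 3.3219 bits.
b = (RT − a)/log₂ n = (710 − 305) / 3.3219 = 121.917 ms/bit.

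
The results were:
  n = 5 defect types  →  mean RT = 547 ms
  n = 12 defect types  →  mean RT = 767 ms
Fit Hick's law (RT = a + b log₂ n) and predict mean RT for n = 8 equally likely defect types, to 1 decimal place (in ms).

With log₂ n on the abscissa the relation is linear; from the two conditions:
  b = (767 − 547) / (log₂ 12 − log₂ 5) = 220 / (3.5850 − 2.3219) = 174.184 ms/bit
  a = 547 − 174.184 × 2.3219 = 142.558 ms
Then RT(8) = 142.558 + 174.184 × log₂ 8 = 142.558 + 174.184 × 3 ≈ 665.109 ms.

665.1 ms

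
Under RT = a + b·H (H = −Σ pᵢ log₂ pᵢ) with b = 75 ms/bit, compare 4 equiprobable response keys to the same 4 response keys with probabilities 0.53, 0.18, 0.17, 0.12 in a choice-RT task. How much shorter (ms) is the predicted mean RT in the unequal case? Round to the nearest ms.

The RT saving is b·ΔH. Equiprobable H₀ = log₂(4) = 2.0000 bits; with the given probabilities H = 1.7324 bits.
b·(H₀ − H) = 75 × (2.0000 − 1.7324) = 20.07 ms.

20 ms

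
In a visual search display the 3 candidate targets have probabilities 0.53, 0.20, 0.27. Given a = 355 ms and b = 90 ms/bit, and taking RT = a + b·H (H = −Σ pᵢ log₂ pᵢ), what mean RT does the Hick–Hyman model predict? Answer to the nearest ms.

486 ms

Entropy contributions −pᵢ log₂ pᵢ: 0.4854, 0.4644, 0.5100; sum H = 1.4599 bits.
RT = a + bH = 355 + 90·1.4599 = 486.39 ms.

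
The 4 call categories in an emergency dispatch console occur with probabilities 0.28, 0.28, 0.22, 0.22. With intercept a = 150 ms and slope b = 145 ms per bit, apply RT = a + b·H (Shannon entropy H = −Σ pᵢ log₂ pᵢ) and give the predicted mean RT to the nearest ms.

H = 0.28·log₂(1/0.28) + 0.28·log₂(1/0.28) + 0.22·log₂(1/0.22) + 0.22·log₂(1/0.22) = 1.9896 bits.
RT = 150 + 145 × 1.9896 = 438.49 ms.

438 ms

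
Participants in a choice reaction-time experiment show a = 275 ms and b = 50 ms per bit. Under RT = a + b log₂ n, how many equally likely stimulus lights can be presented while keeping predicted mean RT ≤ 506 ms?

Set 275 + 50·log₂ n ≤ 506 → log₂ n ≤ (506 − 275)/50 = 4.6200.
So n ≤ 2^4.6200 = 24.590; the largest integer n is 24.

24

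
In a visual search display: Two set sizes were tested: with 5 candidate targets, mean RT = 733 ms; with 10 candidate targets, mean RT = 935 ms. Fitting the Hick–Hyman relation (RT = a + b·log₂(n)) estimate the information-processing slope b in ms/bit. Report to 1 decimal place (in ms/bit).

b = (RT₂ − RT₁)/(log₂ n₂ − log₂ n₁) = (935 − 733)/(3.3219 − 2.3219) = 202.000 ms/bit.

202.0 ms/bit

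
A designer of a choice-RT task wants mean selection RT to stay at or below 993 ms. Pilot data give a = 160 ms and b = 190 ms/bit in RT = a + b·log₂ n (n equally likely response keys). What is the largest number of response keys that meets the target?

20

190·log₂ n ≤ 993 − 160 = 833, giving log₂ n ≤ 4.3842 and n ≤ 20.882. The largest whole number is 20.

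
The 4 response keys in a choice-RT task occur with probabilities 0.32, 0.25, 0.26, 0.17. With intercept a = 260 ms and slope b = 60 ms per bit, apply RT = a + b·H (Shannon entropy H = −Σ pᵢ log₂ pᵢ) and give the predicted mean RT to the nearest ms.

378 ms

Entropy contributions −pᵢ log₂ pᵢ: 0.5260, 0.5000, 0.5053, 0.4346; sum H = 1.9659 bits.
RT = a + bH = 260 + 60·1.9659 = 377.95 ms.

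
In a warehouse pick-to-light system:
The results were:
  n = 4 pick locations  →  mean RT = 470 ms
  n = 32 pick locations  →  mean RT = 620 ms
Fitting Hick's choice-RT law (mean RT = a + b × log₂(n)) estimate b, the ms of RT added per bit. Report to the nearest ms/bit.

50 ms/bit

The slope on a log₂ axis is (620 − 470) / (5 − 2) = 50 ms/bit.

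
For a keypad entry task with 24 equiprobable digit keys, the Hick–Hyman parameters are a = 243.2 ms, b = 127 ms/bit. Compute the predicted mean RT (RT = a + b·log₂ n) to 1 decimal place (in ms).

825.5 ms

log₂(24) = 4.5850 bits, so RT = 243.2 + 127 × 4.5850 ≈ 825.490 ms.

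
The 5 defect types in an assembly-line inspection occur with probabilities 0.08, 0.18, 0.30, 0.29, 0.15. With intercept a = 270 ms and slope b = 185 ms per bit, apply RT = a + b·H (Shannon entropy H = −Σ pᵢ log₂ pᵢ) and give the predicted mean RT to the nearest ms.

H = 0.08·log₂(1/0.08) + 0.18·log₂(1/0.18) + 0.30·log₂(1/0.30) + 0.29·log₂(1/0.29) + 0.15·log₂(1/0.15) = 2.1864 bits.
RT = 270 + 185 × 2.1864 = 674.48 ms.

674 ms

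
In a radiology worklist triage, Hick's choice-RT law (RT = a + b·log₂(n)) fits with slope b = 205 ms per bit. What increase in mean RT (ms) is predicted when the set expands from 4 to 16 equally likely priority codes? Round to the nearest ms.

410 ms

The intercept a cancels: ΔRT = b·(log₂ n₂ − log₂ n₁) = b·log₂(n₂/n₁).
log₂(16) − log₂(4) = log₂(16/4) = log₂(4) = 2.
ΔRT = 205 × 2.0000 = 410.000 ms.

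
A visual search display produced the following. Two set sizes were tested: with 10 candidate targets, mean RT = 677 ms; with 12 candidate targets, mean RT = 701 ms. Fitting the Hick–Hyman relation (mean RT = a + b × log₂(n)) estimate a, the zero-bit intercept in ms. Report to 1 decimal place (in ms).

Slope: b = (701 − 677) / (log₂ 12 − log₂ 10) = 24/0.2630 = 91.243 ms/bit.
Intercept: a = 677 − 91.243·log₂(10) = 373.898 ms.

373.9 ms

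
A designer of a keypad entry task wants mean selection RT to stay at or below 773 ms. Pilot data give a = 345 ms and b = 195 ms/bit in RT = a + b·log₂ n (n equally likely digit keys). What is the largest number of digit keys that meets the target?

195·log₂ n ≤ 773 − 345 = 428, giving log₂ n ≤ 2.1949 and n ≤ 4.578. The largest whole number is 4.

4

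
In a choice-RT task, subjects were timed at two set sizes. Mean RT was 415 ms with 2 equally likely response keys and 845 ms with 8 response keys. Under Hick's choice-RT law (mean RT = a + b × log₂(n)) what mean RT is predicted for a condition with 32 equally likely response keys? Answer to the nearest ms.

1275 ms

Fit slope and intercept:
  b = (845 − 415) / (log₂ 8 − log₂ 2) = 430 / (3 − 1) = 215 ms/bit
  a = 415 − 215 × 1 = 200 ms
Then RT(32) = 200 + 215 × log₂ 32 = 200 + 215 × 5 ≈ 1275.000 ms.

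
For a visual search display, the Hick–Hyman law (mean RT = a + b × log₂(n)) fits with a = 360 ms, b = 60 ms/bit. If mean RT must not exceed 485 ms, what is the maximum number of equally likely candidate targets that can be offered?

4

60·log₂ n ≤ 485 − 360 = 125, giving log₂ n ≤ 2.0833 and n ≤ 4.238. The largest whole number is 4.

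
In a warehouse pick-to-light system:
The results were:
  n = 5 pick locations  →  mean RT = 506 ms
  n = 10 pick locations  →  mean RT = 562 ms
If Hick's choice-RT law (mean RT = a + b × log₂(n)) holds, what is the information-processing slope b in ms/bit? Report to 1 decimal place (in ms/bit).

The slope on a log₂ axis is (562 − 506) / (3.3219 − 2.3219) = 56.000 ms/bit.

56.0 ms/bit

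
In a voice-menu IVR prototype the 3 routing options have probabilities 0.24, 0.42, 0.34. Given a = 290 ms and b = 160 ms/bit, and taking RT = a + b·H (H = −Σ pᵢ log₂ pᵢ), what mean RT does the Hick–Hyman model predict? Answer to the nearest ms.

538 ms

Entropy contributions −pᵢ log₂ pᵢ: 0.4941, 0.5256, 0.5292; sum H = 1.5490 bits.
RT = a + bH = 290 + 160·1.5490 = 537.83 ms.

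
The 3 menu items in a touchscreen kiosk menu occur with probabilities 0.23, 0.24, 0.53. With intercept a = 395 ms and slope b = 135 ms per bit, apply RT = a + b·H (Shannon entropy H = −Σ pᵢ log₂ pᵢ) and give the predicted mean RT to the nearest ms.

H = 0.23·log₂(1/0.23) + 0.24·log₂(1/0.24) + 0.53·log₂(1/0.53) = 1.4672 bits.
RT = 395 + 135 × 1.4672 = 593.08 ms.

593 ms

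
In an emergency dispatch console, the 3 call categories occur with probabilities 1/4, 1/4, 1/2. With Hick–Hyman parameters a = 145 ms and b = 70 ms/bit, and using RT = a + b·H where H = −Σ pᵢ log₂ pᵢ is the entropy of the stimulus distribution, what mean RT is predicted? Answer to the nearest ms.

H = −Σ pᵢ log₂ pᵢ = 0.25·2 + 0.25·2 + 0.5·1 = 1.500 bits.
RT = 145 + 70 × 1.500 = 250.00 ms.

250 ms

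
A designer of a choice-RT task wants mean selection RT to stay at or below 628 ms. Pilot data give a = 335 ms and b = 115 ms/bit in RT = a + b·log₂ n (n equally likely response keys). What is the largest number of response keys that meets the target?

5

Set 335 + 115·log₂ n ≤ 628 → log₂ n ≤ (628 − 335)/115 = 2.5478.
So n ≤ 2^2.5478 = 5.848; the largest integer n is 5.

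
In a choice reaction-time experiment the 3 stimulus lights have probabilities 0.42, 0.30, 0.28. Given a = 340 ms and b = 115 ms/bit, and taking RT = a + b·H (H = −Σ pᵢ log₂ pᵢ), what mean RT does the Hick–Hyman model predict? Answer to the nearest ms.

520 ms

Entropy contributions −pᵢ log₂ pᵢ: 0.5256, 0.5211, 0.5142; sum H = 1.5610 bits.
RT = a + bH = 340 + 115·1.5610 = 519.51 ms.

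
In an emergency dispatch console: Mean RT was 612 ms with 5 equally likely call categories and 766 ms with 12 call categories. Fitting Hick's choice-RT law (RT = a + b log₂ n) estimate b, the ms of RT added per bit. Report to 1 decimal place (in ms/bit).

121.9 ms/bit

b = (RT₂ − RT₁)/(log₂ n₂ − log₂ n₁) = (766 − 612)/(3.5850 − 2.3219) = 121.929 ms/bit.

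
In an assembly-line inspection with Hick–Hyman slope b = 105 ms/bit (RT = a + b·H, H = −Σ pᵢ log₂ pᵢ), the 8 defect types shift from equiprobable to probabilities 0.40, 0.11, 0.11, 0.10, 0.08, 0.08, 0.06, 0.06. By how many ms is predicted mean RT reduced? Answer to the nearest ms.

39 ms

Equiprobable entropy H₀ = log₂ 8 = 3.0000 bits.
Skewed entropy H = −Σ pᵢ log₂ pᵢ = 2.6316 bits.
ΔRT = b·(H₀ − H) = 105 × 0.3684 = 38.68 ms.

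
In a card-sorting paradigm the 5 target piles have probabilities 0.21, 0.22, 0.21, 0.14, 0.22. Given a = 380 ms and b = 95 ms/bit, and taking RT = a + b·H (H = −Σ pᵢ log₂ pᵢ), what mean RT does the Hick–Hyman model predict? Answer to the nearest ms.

Entropy contributions −pᵢ log₂ pᵢ: 0.4728, 0.4806, 0.4728, 0.3971, 0.4806; sum H = 2.3039 bits.
RT = a + bH = 380 + 95·2.3039 = 598.87 ms.

599 ms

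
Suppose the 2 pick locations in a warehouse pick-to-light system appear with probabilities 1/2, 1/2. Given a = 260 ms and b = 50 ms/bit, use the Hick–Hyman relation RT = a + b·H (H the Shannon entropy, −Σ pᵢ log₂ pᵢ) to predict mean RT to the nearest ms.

H = −Σ pᵢ log₂ pᵢ = 0.5·1 + 0.5·1 = 1.000 bits.
RT = 260 + 50 × 1.000 = 310.00 ms.

310 ms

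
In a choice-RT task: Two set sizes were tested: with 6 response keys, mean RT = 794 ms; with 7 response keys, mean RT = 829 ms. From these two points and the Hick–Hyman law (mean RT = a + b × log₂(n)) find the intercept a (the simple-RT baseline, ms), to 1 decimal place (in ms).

The slope on a log₂ axis is (829 − 794) / (2.8074 − 2.5850) = 157.379 ms/bit.
a = RT₁ − b·log₂ n₁ = 794 − 157.379 × 2.5850 = 387.180 ms.

387.2 ms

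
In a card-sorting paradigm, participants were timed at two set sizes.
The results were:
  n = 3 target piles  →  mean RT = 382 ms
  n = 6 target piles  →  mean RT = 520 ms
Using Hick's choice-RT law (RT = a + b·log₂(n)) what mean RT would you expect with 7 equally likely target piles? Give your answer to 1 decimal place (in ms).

550.7 ms

RT is linear in log₂ n, so two points fix the line:
  b = (520 − 382) / (log₂ 6 − log₂ 3) = 138 / (2.5850 − 1.5850) = 138.000 ms/bit
  a = 382 − 138.000 × 1.5850 = 163.275 ms
Then RT(7) = 163.275 + 138.000 × log₂ 7 = 163.275 + 138.000 × 2.8074 ≈ 550.690 ms.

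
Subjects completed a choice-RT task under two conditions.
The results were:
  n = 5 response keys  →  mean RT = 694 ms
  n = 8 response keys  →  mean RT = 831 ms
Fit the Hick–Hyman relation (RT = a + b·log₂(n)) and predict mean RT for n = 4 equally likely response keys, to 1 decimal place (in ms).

629.0 ms

Solve the two-equation system in a and b:
  b = (831 − 694) / (log₂ 8 − log₂ 5) = 137 / (3 − 2.3219) = 202.043 ms/bit
  a = 694 − 202.043 × 2.3219 = 224.870 ms
Then RT(4) = 224.870 + 202.043 × log₂ 4 = 224.870 + 202.043 × 2 ≈ 628.957 ms.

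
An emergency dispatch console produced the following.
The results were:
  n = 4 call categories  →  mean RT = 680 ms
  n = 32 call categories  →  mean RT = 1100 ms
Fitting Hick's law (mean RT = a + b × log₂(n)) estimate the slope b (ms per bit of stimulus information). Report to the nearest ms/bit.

140 ms/bit

The slope on a log₂ axis is (1100 − 680) / (5 − 2) = 140 ms/bit.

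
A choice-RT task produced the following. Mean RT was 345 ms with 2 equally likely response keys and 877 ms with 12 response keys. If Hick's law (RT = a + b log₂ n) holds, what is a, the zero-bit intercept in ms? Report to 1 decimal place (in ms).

The slope on a log₂ axis is (877 − 345) / (3.5850 − 1) = 205.806 ms/bit.
Intercept: a = 345 − 205.806·log₂(2) = 139.194 ms.

139.2 ms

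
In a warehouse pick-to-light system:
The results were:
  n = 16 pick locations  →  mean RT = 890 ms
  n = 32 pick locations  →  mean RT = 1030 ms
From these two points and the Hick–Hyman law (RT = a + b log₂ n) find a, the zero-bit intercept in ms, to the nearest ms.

330 ms

Slope: b = (1030 − 890) / (log₂ 32 − log₂ 16) = 140/1.0000 = 140 ms/bit.
Intercept: a = 890 − 140·log₂(16) = 330.000 ms.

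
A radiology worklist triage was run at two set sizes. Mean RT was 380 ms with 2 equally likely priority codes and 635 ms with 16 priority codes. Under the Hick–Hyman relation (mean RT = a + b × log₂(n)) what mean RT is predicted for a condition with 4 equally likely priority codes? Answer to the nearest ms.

465 ms

With log₂ n on the abscissa the relation is linear; from the two conditions:
  b = (635 − 380) / (log₂ 16 − log₂ 2) = 255 / (4 − 1) = 85 ms/bit
  a = 380 − 85 × 1 = 295 ms
Then RT(4) = 295 + 85 × log₂ 4 = 295 + 85 × 2 ≈ 465.000 ms.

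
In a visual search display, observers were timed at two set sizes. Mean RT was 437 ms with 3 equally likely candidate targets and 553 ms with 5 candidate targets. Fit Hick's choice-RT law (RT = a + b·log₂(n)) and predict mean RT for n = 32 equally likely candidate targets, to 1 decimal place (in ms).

Solve the two-equation system in a and b:
  b = (553 − 437) / (log₂ 5 − log₂ 3) = 116 / (2.3219 − 1.5850) = 157.402 ms/bit
  a = 437 − 157.402 × 1.5850 = 187.523 ms
Then RT(32) = 187.523 + 157.402 × log₂ 32 = 187.523 + 157.402 × 5 ≈ 974.534 ms.

974.5 ms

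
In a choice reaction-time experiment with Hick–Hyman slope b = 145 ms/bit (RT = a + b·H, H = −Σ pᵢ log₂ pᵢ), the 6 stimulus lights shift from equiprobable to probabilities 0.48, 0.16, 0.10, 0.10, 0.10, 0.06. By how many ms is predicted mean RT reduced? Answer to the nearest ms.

60 ms

Equiprobable entropy H₀ = log₂ 6 = 2.5850 bits.
Skewed entropy H = −Σ pᵢ log₂ pᵢ = 2.1714 bits.
ΔRT = b·(H₀ − H) = 145 × 0.4136 = 59.97 ms.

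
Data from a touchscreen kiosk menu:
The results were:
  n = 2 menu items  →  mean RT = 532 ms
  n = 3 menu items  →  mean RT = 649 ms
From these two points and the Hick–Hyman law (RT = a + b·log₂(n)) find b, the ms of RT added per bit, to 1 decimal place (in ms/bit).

Slope: b = (649 − 532) / (log₂ 3 − log₂ 2) = 117/0.5850 = 200.013 ms/bit.

200.0 ms/bit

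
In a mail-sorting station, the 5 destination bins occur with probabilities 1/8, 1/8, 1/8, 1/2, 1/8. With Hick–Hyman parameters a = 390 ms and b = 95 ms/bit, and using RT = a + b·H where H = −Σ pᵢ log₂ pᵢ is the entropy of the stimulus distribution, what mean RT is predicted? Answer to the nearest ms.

580 ms

H = −Σ pᵢ log₂ pᵢ = 0.125·3 + 0.125·3 + 0.125·3 + 0.5·1 + 0.125·3 = 2.000 bits.
RT = 390 + 95 × 2.000 = 580.00 ms.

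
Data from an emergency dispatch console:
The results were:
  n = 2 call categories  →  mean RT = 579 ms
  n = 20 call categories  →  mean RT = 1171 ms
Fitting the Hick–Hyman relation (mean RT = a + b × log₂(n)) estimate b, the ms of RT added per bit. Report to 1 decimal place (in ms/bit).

Slope: b = (1171 − 579) / (log₂ 20 − log₂ 2) = 592/3.3219 = 178.210 ms/bit.

178.2 ms/bit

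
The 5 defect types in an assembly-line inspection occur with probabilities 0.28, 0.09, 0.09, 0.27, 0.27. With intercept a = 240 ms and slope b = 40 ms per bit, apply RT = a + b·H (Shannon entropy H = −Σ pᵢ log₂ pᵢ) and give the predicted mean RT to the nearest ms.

H = 0.28·log₂(1/0.28) + 0.09·log₂(1/0.09) + 0.09·log₂(1/0.09) + 0.27·log₂(1/0.27) + 0.27·log₂(1/0.27) = 2.1596 bits.
RT = 240 + 40 × 2.1596 = 326.38 ms.

326 ms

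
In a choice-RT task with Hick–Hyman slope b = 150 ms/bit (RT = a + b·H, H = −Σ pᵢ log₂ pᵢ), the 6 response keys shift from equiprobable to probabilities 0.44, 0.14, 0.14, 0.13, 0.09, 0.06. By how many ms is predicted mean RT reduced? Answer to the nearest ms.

50 ms

Equiprobable entropy H₀ = log₂ 6 = 2.5850 bits.
Skewed entropy H = −Σ pᵢ log₂ pᵢ = 2.2542 bits.
ΔRT = b·(H₀ − H) = 150 × 0.3308 = 49.61 ms.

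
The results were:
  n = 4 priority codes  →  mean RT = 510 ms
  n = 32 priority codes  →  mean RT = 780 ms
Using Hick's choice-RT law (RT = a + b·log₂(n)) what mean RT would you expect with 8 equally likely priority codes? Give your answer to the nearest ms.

Fit slope and intercept:
  b = (780 − 510) / (log₂ 32 − log₂ 4) = 270 / (5 − 2) = 90 ms/bit
  a = 510 − 90 × 2 = 330 ms
Then RT(8) = 330 + 90 × log₂ 8 = 330 + 90 × 3 ≈ 600.000 ms.

600 ms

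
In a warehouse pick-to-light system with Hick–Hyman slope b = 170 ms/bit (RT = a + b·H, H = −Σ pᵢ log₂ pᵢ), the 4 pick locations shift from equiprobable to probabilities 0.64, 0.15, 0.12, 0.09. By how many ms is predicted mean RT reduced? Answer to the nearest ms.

85 ms

The RT saving is b·ΔH. Equiprobable H₀ = log₂(4) = 2.0000 bits; with the given probabilities H = 1.5023 bits.
b·(H₀ − H) = 170 × (2.0000 − 1.5023) = 84.60 ms.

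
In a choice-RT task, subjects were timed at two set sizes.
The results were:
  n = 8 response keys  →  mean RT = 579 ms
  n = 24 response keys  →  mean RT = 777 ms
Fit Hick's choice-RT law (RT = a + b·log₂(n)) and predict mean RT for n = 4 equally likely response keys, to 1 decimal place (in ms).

Solve the two-equation system in a and b:
  b = (777 − 579) / (log₂ 24 − log₂ 8) = 198 / (4.5850 − 3) = 124.924 ms/bit
  a = 579 − 124.924 × 3 = 204.228 ms
Then RT(4) = 204.228 + 124.924 × log₂ 4 = 204.228 + 124.924 × 2 ≈ 454.076 ms.

454.1 ms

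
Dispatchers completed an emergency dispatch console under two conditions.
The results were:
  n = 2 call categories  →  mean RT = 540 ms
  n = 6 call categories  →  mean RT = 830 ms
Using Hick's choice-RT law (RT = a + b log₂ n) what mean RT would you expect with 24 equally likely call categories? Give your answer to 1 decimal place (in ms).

Fit slope and intercept:
  b = (830 − 540) / (log₂ 6 − log₂ 2) = 290 / (2.5850 − 1) = 182.970 ms/bit
  a = 540 − 182.970 × 1 = 357.030 ms
Then RT(24) = 357.030 + 182.970 × log₂ 24 = 357.030 + 182.970 × 4.5850 ≈ 1195.939 ms.

1195.9 ms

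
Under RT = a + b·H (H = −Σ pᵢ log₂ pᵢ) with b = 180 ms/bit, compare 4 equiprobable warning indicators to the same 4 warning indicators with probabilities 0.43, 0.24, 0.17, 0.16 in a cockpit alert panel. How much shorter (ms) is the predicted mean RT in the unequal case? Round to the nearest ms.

22 ms

Equiprobable entropy H₀ = log₂ 4 = 2.0000 bits.
Skewed entropy H = −Σ pᵢ log₂ pᵢ = 1.8753 bits.
ΔRT = b·(H₀ − H) = 180 × 0.1247 = 22.45 ms.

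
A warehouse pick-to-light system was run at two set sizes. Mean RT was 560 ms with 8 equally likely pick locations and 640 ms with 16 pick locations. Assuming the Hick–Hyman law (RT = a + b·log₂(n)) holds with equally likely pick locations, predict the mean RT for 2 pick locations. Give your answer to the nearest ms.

400 ms

RT is linear in log₂ n, so two points fix the line:
  b = (640 − 560) / (log₂ 16 − log₂ 8) = 80 / (4 − 3) = 80 ms/bit
  a = 560 − 80 × 3 = 320 ms
Then RT(2) = 320 + 80 × log₂ 2 = 320 + 80 × 1 ≈ 400.000 ms.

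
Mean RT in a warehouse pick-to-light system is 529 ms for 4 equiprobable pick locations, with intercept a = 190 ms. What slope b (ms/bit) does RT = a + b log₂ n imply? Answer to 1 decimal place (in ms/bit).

log₂(4) = 2 bits.
b = (RT − a)/log₂ n = (529 − 190) / 2 = 169.500 ms/bit.

169.5 ms/bit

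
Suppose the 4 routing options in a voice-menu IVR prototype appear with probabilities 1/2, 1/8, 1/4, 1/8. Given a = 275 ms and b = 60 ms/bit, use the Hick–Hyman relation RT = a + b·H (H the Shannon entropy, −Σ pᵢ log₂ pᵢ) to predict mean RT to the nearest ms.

Each term −pᵢ log₂ pᵢ: 0.5·1 + 0.125·3 + 0.25·2 + 0.125·3; summed, H = 1.750 bits.
Mean RT = a + bH = 275 + 60·1.750 = 380.00 ms.

380 ms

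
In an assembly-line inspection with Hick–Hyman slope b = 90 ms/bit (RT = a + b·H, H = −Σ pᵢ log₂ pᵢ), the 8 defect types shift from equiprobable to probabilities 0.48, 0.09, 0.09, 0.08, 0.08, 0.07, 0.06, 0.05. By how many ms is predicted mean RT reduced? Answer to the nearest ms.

Equiprobable entropy H₀ = log₂ 8 = 3.0000 bits.
Skewed entropy H = −Σ pᵢ log₂ pᵢ = 2.4448 bits.
ΔRT = b·(H₀ − H) = 90 × 0.5552 = 49.97 ms.

50 ms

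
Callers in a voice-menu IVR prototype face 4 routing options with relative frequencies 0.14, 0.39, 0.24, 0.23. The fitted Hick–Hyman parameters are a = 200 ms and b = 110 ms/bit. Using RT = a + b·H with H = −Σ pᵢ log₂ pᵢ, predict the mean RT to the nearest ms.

410 ms

Entropy contributions −pᵢ log₂ pᵢ: 0.3971, 0.5298, 0.4941, 0.4877; sum H = 1.9087 bits.
RT = a + bH = 200 + 110·1.9087 = 409.96 ms.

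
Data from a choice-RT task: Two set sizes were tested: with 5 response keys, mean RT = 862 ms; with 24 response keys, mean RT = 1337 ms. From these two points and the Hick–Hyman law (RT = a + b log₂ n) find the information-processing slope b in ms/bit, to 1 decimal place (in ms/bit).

Slope: b = (1337 − 862) / (log₂ 24 − log₂ 5) = 475/2.2630 = 209.895 ms/bit.

209.9 ms/bit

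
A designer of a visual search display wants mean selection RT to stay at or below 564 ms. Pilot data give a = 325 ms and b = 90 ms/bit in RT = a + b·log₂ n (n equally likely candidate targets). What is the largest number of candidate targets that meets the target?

6

Set 325 + 90·log₂ n ≤ 564 → log₂ n ≤ (564 − 325)/90 = 2.6556.
So n ≤ 2^2.6556 = 6.301; the largest integer n is 6.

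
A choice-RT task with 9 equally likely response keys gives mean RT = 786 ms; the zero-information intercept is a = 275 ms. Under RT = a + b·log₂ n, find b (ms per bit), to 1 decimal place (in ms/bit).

161.2 ms/bit

log₂(9) = 3.1699 bits.
b = (RT − a)/log₂ n = (786 − 275) / 3.1699 = 161.203 ms/bit.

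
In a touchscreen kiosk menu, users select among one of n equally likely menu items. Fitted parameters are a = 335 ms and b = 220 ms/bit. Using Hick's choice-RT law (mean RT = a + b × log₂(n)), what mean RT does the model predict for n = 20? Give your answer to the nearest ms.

1286 ms

log₂(20) = 4.3219 bits, so RT = 335 + 220 × 4.3219 ≈ 1285.824 ms.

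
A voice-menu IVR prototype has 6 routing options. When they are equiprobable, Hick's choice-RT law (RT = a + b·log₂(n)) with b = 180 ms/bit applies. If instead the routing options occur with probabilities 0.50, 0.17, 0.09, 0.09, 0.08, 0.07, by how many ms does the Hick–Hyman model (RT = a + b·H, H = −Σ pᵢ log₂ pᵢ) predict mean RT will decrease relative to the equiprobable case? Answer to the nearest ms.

84 ms

Equiprobable entropy H₀ = log₂ 6 = 2.5850 bits.
Skewed entropy H = −Σ pᵢ log₂ pᵢ = 2.1200 bits.
ΔRT = b·(H₀ − H) = 180 × 0.4650 = 83.70 ms.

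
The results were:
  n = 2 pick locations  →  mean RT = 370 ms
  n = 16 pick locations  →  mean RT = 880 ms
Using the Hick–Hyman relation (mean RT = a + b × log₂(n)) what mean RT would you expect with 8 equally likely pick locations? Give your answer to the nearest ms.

710 ms

Fit slope and intercept:
  b = (880 − 370) / (log₂ 16 − log₂ 2) = 510 / (4 − 1) = 170 ms/bit
  a = 370 − 170 × 1 = 200 ms
Then RT(8) = 200 + 170 × log₂ 8 = 200 + 170 × 3 ≈ 710.000 ms.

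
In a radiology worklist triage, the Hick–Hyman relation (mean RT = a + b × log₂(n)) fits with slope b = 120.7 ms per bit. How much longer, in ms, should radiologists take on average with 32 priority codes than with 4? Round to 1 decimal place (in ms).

362.1 ms

The intercept a cancels: ΔRT = b·(log₂ n₂ − log₂ n₁) = b·log₂(n₂/n₁).
log₂(32) − log₂(4) = log₂(32/4) = log₂(8) = 3.
ΔRT = 120.7 × 3.0000 = 362.100 ms.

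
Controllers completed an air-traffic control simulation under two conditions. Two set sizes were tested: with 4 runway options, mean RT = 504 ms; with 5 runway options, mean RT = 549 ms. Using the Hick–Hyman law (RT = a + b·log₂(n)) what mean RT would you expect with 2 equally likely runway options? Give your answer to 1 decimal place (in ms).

364.2 ms

Solve the two-equation system in a and b:
  b = (549 − 504) / (log₂ 5 − log₂ 4) = 45 / (2.3219 − 2) = 139.783 ms/bit
  a = 504 − 139.783 × 2 = 224.434 ms
Then RT(2) = 224.434 + 139.783 × log₂ 2 = 224.434 + 139.783 × 1 ≈ 364.217 ms.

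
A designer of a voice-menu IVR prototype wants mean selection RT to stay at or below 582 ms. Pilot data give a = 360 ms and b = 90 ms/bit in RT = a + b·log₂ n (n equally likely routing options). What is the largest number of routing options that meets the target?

Set 360 + 90·log₂ n ≤ 582 → log₂ n ≤ (582 − 360)/90 = 2.4667.
So n ≤ 2^2.4667 = 5.528; the largest integer n is 5.

5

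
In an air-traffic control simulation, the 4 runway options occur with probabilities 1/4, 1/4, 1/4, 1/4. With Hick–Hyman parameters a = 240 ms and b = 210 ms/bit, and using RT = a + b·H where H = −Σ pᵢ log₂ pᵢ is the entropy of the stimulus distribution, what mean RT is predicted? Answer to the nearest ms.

Each term −pᵢ log₂ pᵢ: 0.25·2 + 0.25·2 + 0.25·2 + 0.25·2; summed, H = 2.000 bits.
Mean RT = a + bH = 240 + 210·2.000 = 660.00 ms.

660 ms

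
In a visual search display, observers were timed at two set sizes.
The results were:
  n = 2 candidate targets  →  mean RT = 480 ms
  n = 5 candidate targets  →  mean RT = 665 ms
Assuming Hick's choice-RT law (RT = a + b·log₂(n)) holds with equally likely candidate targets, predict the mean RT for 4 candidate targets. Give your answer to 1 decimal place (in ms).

619.9 ms

With log₂ n on the abscissa the relation is linear; from the two conditions:
  b = (665 − 480) / (log₂ 5 − log₂ 2) = 185 / (2.3219 − 1) = 139.947 ms/bit
  a = 480 − 139.947 × 1 = 340.053 ms
Then RT(4) = 340.053 + 139.947 × log₂ 4 = 340.053 + 139.947 × 2 ≈ 619.947 ms.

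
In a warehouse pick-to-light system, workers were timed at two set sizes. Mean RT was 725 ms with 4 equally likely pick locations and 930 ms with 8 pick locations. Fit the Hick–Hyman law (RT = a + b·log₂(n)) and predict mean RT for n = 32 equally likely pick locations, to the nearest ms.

1340 ms

With log₂ n on the abscissa the relation is linear; from the two conditions:
  b = (930 − 725) / (log₂ 8 − log₂ 4) = 205 / (3 − 2) = 205 ms/bit
  a = 725 − 205 × 2 = 315 ms
Then RT(32) = 315 + 205 × log₂ 32 = 315 + 205 × 5 ≈ 1340.000 ms.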